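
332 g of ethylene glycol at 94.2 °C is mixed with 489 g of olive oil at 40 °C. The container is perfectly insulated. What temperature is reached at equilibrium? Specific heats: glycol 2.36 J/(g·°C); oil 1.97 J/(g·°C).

T_f ≈ 64.3 °C

T_f is the heat-capacity-weighted average of the initial temperatures:
T_f = (783.52·94.2 + 963.33·40) / (783.52 + 963.33)
    = 112341 / 1746.8 ≈ 64.31 °C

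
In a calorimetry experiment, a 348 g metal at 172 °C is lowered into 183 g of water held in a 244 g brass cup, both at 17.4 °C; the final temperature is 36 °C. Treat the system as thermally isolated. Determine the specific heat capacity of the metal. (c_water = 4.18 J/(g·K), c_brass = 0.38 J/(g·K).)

Setting the total heat transfer to zero:
348·c·(36 − 172) + 183·4.18·(36 − 17.4) + 244·0.38·(36 − 17.4) = 0
-47328 c = -15952
c = -15952/-47328 ≈ 0.3371 J/(g·K)

c ≈ 0.337 J/(g·K)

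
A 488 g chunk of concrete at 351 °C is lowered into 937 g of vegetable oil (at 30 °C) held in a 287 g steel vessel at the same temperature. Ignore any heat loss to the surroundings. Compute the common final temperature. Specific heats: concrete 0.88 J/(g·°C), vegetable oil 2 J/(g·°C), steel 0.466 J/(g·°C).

T_f ≈ 86.6 °C

Let T be the final temperature. ΣQ_i = 0:
488·0.88·(T − 351) + 937·2·(T − 30) + 287·0.466·(T − 30) = 0
429.44(T − 351) + 1874(T − 30) + 133.74(T − 30) = 0
(429.44 + 1874 + 133.74) T = 429.44·351 + 1874·30 + 133.74·30
T = 210966 / 2437.2 = 86.6 °C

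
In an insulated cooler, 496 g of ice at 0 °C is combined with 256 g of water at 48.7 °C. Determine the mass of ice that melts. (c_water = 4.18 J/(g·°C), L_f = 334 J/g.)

m_melted ≈ 156 g

Heat available from the water dropping to 0 °C: 256×4.18×48.7 = 52113 J.
Melting all 496 g of ice would need 496×334 = 165664 J.
Since 52113 < 165664 J, not all the ice melts; equilibrium is at 0 °C.
m_melt = 52113 / L_f = 156 g.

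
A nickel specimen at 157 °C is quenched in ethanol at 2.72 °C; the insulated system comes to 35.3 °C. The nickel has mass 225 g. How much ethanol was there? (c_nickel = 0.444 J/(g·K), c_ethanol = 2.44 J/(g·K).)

m ≈ 153 g

Heat lost by the nickel = heat gained by the ethanol:
225·0.444·(157 − 35.3) = m·2.44·(35.3 − 2.72)
79.5 m = 12158  ⇒  m ≈ 152.9 g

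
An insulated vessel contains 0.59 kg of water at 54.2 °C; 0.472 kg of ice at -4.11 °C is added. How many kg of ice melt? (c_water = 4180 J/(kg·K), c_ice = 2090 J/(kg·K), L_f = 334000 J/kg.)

Cooling the water to 0 °C releases 0.59×4180×54.2 = 133668 J.
Of that, 0.472×2090×4.11 = 4054.4 J goes to bring the ice to 0 °C, leaving 129614 J.
To melt every bit of ice: 0.472×334000 = 157648 J.
129614 J < 157648 J, so only part of the ice melts and the system sits at 0 °C.
Mass melted = 129614/334000 ≈ 0.3881 kg.

m_melted ≈ 0.388 kg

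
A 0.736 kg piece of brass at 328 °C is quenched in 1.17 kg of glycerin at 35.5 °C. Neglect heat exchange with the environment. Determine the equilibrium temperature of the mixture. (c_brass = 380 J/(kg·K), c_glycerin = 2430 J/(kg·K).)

T_f ≈ 61.7 °C

Conservation of energy gives ΣQ = 0:
0.736×380×(T − 328) + 1.17×2430×(T − 35.5) = 0
3122.8 T = 192665
T ≈ 61.70 °C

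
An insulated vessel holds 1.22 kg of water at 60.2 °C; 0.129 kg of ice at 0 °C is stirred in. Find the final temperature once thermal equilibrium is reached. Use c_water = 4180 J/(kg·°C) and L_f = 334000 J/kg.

T_f ≈ 46.8 °C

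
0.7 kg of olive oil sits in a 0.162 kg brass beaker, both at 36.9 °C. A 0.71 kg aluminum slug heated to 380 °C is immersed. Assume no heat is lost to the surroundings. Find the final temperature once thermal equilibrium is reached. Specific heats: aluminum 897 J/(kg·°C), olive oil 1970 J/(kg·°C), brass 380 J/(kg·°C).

T_f ≈ 142.1 °C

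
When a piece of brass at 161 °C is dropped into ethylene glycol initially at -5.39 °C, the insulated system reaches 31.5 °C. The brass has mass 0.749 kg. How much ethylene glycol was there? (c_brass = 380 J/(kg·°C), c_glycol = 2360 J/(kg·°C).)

m ≈ 0.423 kg

Let T be the final temperature. ΣQ_i = 0:
0.749×380×(31.5 − 161) + m×2360×(31.5 − (-5.39)) = 0
87060 m = 36858
m = 36858/87060 ≈ 0.4234 kg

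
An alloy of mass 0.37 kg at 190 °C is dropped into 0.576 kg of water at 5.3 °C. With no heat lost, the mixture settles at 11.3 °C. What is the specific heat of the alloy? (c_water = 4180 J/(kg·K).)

c ≈ 218 J/(kg·K)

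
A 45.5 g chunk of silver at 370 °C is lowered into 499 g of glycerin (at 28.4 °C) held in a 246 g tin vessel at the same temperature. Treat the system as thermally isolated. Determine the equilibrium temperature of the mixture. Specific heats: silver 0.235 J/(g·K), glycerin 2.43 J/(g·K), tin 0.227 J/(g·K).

T_f ≈ 31.3 °C

Let T be the final temperature. ΣQ_i = 0:
45.5*0.235*(T − 370) + 499*2.43*(T − 28.4) + 246*0.227*(T − 28.4) = 0
1279.1 T = 39979
T ≈ 31.26 °C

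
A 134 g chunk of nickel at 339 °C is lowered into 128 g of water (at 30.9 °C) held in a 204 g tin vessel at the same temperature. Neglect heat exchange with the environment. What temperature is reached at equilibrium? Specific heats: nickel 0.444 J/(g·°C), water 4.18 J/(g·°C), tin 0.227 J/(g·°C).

Net heat exchanged in the isolated system is zero:
134·0.444·(T − 339) + 128·4.18·(T − 30.9) + 204·0.227·(T − 30.9) = 0
(59.5 + 535.04 + 46.31) T = 59.5·339 + 535.04·30.9 + 46.31·30.9
T = 38133 / 640.84 = 59.5 °C

T_f ≈ 59.5 °C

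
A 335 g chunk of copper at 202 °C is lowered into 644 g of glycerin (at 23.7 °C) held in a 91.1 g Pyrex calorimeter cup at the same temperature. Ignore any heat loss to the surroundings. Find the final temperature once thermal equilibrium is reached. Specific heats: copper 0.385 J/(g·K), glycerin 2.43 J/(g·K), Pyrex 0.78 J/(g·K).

Conservation of energy gives ΣQ = 0:
335·0.385·(T − 202) + 644·2.43·(T − 23.7) + 91.1·0.78·(T − 23.7) = 0
128.97(T − 202) + 1564.9(T − 23.7) + 71.06(T − 23.7) = 0
(128.97 + 1564.9 + 71.06) T = 128.97·202 + 1564.9·23.7 + 71.06·23.7
T = 64826 / 1765 = 36.7 °C

T_f ≈ 36.7 °C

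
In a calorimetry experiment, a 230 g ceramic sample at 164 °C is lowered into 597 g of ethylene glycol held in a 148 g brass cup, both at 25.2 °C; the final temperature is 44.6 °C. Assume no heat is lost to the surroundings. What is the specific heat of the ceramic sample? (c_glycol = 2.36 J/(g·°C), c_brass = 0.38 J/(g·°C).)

Taking heat into each body as positive, Σ m c ΔT = 0:
230×c×(44.6 − 164) + 597×2.36×(44.6 − 25.2) + 148×0.38×(44.6 − 25.2) = 0
-27462 c = -28424
c = -28424/-27462 ≈ 1.035 J/(g·°C)

c ≈ 1.04 J/(g·°C)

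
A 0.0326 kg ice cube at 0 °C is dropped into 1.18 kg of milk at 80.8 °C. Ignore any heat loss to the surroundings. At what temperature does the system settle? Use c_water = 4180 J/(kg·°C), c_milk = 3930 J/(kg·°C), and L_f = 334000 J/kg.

T_f ≈ 76.2 °C

Net heat exchanged in the isolated system is zero:
latent heat to melt: 0.0326×334000 = 10888; warm the meltwater: 136.27 T; milk cools: 1.18×3930×(T − 80.8) = 4637.4(T − 80.8)
4773.7 T = 374702 − 10888 = 363814
T ≈ 76.21 °C. Since T > 0 °C, the all-ice-melts assumption holds.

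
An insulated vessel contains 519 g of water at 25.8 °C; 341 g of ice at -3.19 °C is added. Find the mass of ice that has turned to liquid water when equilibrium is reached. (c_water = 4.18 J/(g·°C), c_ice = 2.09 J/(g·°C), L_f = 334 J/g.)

Heat available from the water dropping to 0 °C: 519×4.18×25.8 = 55971 J.
Warming the ice to 0 °C takes 341×2.09×3.19 = 2273.5 J, leaving 53698 J for melting.
Fully melting the ice requires m_ice L_f = 341×334 = 113894 J.
53698 J < 113894 J, so only part of the ice melts and the system sits at 0 °C.
Mass melted = 53698/334 ≈ 160.8 g.

m_melted ≈ 161 g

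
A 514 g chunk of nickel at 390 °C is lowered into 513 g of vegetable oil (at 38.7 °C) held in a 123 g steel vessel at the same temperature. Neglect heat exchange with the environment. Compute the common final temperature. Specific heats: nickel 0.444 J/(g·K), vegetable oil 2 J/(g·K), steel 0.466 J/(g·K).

T_f ≈ 99.8 °C

Net heat exchanged in the isolated system is zero:
514×0.444×(T − 390) + 513×2×(T − 38.7) + 123×0.466×(T − 38.7) = 0
228.22(T − 390) + 1026(T − 38.7) + 57.32(T − 38.7) = 0
1311.5 T = 130929
T = 130929/1311.5 ≈ 99.83 °C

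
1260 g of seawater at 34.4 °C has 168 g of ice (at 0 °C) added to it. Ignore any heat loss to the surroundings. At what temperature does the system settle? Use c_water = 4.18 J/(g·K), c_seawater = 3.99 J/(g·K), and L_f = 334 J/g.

Let T be the final temperature. ΣQ_i = 0:
latent heat to melt: 168×334 = 56112
  warm the meltwater: 702.24 T
  seawater: 5027.4(T − 34.4)
5729.6 T = 172943 − 56112 = 116831
T ≈ 20.39 °C (positive, so assuming full melt was valid).

T_f ≈ 20.4 °C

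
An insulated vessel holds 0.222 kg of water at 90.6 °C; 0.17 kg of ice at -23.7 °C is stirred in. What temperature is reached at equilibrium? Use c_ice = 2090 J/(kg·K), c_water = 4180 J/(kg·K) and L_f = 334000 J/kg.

T_f ≈ 11.5 °C

Heat gained plus heat lost sum to zero:
warm ice to 0 °C: 0.17×2090×(0 − (-23.7)) = 8420.6
  melt ice: 0.17×334000 = 56780
  meltwater 0→T: 0.17×4180×T = 710.6 T
  water: 927.96(T − 90.6)
1638.6 T = 84073 − 65201 = 18873
T ≈ 11.52 °C — above 0 °C, consistent with complete melting.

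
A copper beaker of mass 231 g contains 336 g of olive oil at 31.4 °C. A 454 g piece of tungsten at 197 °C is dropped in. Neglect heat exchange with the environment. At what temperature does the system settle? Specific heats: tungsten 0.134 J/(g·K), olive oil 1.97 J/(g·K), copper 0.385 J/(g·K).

T_f is the heat-capacity-weighted average of the initial temperatures:
T_f = (60.84×197 + 661.92×31.4 + 88.94×31.4) / (60.84 + 661.92 + 88.94)
    = 35562 / 811.69 ≈ 43.81 °C

T_f ≈ 43.8 °C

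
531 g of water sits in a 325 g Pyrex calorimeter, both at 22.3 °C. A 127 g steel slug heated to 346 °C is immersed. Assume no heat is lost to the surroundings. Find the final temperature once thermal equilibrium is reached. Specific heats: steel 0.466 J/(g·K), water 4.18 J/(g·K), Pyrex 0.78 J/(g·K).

Heat gained plus heat lost sum to zero:
127·0.466·(T − 346) + 531·4.18·(T − 22.3) + 325·0.78·(T − 22.3) = 0
2532.3 T = 75627
T = 75627/2532.3 ≈ 29.87 °C

T_f ≈ 29.9 °C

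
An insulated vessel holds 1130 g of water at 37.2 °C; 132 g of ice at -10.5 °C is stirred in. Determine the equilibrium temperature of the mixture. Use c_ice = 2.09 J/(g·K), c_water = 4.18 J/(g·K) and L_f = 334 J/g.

T_f ≈ 24.4 °C

Net heat exchanged in the isolated system is zero:
ice -10.5→0 °C: 132×2.09×10.5 = 2896.7
  fusion: m_ice L_f = 132×334 = 44088
  warm the meltwater: 551.76 T
  water: 4723.4(T − 37.2)
5275.2 T = 175710 − 46985 = 128726
T ≈ 24.40 °C — above 0 °C, consistent with complete melting.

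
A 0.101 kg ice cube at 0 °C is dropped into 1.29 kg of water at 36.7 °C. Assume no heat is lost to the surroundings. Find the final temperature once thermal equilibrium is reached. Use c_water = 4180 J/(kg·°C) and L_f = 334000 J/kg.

T_f ≈ 28.2 °C

Energy balance with sensible and latent terms:
melt ice: 0.101·334000 = 33734; meltwater 0→T: 0.101·4180·T = 422.18 T; water cools: 1.29·4180·(T − 36.7) = 5392.2(T − 36.7)
5814.4 T = 197894 − 33734 = 164160
T ≈ 28.23 °C — above 0 °C, consistent with complete melting.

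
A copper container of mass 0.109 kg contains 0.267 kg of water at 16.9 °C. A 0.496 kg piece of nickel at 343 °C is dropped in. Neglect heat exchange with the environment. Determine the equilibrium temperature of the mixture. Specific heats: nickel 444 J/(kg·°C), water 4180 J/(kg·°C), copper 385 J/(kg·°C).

T_f ≈ 69.0 °C

T_f = Σ m_i c_i T_i / Σ m_i c_i:
T_f = (220.22×343 + 1116.1×16.9 + 41.97×16.9) / (220.22 + 1116.1 + 41.97)
    = 95107 / 1378.2 ≈ 69.01 °C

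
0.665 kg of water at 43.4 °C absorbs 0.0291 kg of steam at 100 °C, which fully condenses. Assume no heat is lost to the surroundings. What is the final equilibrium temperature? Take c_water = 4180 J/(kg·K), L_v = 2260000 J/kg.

T_f ≈ 68.4 °C

Heat gained plus heat lost sum to zero:
condense steam: −0.0291×2260000 = −65766; condensed water 100 °C→T: 121.64(T − 100); water warms: 0.665×4180×(T − 43.4) = 2779.7(T − 43.4)
2901.3 T = 65766 + 12164 + 120639 = 198569
T ≈ 68.44 °C — below 100 °C, confirming all the steam condensed.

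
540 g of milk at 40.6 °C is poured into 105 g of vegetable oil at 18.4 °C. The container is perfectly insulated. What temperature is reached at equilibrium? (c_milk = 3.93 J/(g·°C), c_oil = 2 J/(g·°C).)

Net heat exchanged in the isolated system is zero:
540·3.93·(T − 40.6) + 105·2·(T − 18.4) = 0
(2122.2 + 210) T = 2122.2·40.6 + 210·18.4
T = 90025/2332.2 ≈ 38.60 °C

T_f ≈ 38.6 °C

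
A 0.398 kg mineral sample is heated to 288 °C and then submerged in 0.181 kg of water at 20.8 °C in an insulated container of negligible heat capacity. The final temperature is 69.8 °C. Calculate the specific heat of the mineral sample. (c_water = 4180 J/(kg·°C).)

c ≈ 427 J/(kg·°C)

Let T be the final temperature. ΣQ_i = 0:
0.398×c×(69.8 − 288) + 0.181×4180×(69.8 − 20.8) = 0
-86.84 c = -37072
c = -37072/-86.84 ≈ 426.9 J/(kg·°C)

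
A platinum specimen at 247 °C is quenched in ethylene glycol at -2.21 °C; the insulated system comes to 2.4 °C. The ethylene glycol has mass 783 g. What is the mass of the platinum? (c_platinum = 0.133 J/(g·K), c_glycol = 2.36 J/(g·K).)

|Q_platinum| = |Q_glycol|:
m·0.133·(247 − 2.4) = 783·2.36·(2.4 − (-2.21))
32.53 m = 8518.7  ⇒  m ≈ 261.9 g

m ≈ 262 g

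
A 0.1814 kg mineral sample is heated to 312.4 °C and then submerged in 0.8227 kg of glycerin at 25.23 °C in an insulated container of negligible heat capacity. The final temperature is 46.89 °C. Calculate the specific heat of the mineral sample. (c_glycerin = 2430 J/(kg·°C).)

Let T be the final temperature. ΣQ_i = 0:
0.1814×c×(46.89 − 312.4) + 0.8227×2430×(46.89 − 25.23) = 0
-48.16 c = -43302
c = -43302/-48.16 ≈ 899.1 J/(kg·°C)

c ≈ 899 J/(kg·°C)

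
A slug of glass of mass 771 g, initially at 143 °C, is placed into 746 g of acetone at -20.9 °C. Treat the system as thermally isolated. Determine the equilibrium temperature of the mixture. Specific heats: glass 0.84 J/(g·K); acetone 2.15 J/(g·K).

T_f ≈ 26.2 °C

Heat lost by the glass equals heat gained by the acetone:
771·0.84·(143 − T) = 746·2.15·(T − (-20.9))
647.64(143 − T) = 1603.9(T − (-20.9))
2251.5 T = 59091  ⇒  T ≈ 26.24 °C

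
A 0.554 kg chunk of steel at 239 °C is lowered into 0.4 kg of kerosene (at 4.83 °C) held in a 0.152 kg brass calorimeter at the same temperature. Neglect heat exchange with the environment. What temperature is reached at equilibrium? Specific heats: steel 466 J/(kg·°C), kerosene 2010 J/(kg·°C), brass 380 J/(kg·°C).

T_f ≈ 58.8 °C

Heat gained plus heat lost sum to zero:
0.554·466·(T − 239) + 0.4·2010·(T − 4.83) + 0.152·380·(T − 4.83) = 0
258.16(T − 239) + 804(T − 4.83) + 57.76(T − 4.83) = 0
1119.9 T = 65863
T = 65863 / 1119.9 = 58.8 °C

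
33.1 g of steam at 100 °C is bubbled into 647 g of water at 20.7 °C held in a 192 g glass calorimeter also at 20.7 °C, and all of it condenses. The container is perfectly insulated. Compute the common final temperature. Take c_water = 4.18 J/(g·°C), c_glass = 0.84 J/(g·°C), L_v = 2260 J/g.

T_f ≈ 49.3 °C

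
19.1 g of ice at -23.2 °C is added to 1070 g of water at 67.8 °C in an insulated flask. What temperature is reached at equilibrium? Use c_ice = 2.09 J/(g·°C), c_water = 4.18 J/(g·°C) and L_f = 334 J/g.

Energy balance with sensible and latent terms:
warm ice to 0 °C: 19.1·2.09·(0 − (-23.2)) = 926.12
  melt ice: 19.1·334 = 6379.4
  warm the meltwater: 79.84 T
  water: 4472.6(T − 67.8)
4552.4 T = 303242 − 7305.5 = 295937
T ≈ 65.01 °C (positive, so assuming full melt was valid).

T_f ≈ 65.0 °C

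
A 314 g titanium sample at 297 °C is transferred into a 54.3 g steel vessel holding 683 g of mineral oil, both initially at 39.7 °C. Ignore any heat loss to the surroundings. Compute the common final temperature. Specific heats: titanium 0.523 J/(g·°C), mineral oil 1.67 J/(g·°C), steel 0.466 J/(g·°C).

T_f ≈ 71.5 °C

Energy conservation, ΣQ = 0:
314×0.523×(T − 297) + 683×1.67×(T − 39.7) + 54.3×0.466×(T − 39.7) = 0
164.22(T − 297) + 1140.6(T − 39.7) + 25.3(T − 39.7) = 0
1330.1 T = 95061
T = 95061 / 1330.1 = 71.5 °C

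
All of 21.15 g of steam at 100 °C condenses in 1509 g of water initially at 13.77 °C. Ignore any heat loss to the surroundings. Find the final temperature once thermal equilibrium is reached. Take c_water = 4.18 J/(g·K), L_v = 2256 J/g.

Setting the total heat transfer to zero:
condense steam: −21.15×2256 = −47714; condensate cools 100→T: 21.15×4.18×(T − 100) = 88.41(T − 100); original water: 6307.6(T − 13.77)
6396 T = 47714 + 8840.7 + 86856 = 143411
T ≈ 22.42 °C (< 100 °C, so full condensation is consistent).

T_f ≈ 22.4 °C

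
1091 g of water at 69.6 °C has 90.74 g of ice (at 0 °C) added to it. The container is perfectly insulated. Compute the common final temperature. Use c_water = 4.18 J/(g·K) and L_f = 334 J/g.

T_f ≈ 58.1 °C

Sum of m c ΔT and latent-heat terms is zero:
melt ice: 90.74·334 = 30307
  meltwater 0→T: 90.74·4.18·T = 379.29 T
  water: 4560.4(T − 69.6)
4939.7 T = 317402 − 30307 = 287095
T ≈ 58.12 °C (positive, so assuming full melt was valid).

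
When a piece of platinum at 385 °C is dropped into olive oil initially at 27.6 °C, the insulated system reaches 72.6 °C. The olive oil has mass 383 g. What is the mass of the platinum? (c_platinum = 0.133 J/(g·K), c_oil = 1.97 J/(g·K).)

m ≈ 817 g

Setting the total heat transfer to zero:
m×0.133×(72.6 − 385) + 383×1.97×(72.6 − 27.6) = 0
-41.55 m = -33953
m = -33953/-41.55 ≈ 817.2 g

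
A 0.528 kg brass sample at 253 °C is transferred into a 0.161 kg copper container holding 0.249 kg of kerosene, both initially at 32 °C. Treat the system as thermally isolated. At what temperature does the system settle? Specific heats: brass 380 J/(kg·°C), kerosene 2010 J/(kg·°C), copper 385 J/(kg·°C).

Conservation of energy gives ΣQ = 0:
0.528*380*(T − 253) + 0.249*2010*(T − 32) + 0.161*385*(T − 32) = 0
200.64(T − 253) + 500.49(T − 32) + 61.98(T − 32) = 0
763.12 T = 68761
T = 68761 / 763.12 = 90.1 °C

T_f ≈ 90.1 °C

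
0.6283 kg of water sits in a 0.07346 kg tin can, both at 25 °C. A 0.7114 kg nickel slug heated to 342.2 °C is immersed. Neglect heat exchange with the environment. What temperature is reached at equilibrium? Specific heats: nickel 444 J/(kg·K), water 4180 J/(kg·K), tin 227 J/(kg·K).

T_f ≈ 58.9 °C

Heat gained plus heat lost sum to zero:
0.7114·444·(T − 342.2) + 0.6283·4180·(T − 25) + 0.07346·227·(T − 25) = 0
(315.86 + 2626.3 + 16.68) T = 315.86·342.2 + 2626.3·25 + 16.68·25
T ≈ 58.86 °C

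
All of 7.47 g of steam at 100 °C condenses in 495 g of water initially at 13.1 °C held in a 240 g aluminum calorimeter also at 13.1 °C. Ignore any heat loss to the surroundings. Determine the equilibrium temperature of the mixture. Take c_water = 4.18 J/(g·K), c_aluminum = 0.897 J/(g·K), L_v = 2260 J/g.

Sum of m c ΔT and latent-heat terms is zero:
steam→water at 100 °C releases m L_v = 7.47·2260 = 16882; condensed water 100 °C→T: 31.22(T − 100); original water: 2069.1(T − 13.1); cup: 215.28(T − 13.1)
2315.6 T = 16882 + 3122.5 + 29925 = 49930
T ≈ 21.56 °C, under the boiling point, so the assumption holds.

T_f ≈ 21.6 °C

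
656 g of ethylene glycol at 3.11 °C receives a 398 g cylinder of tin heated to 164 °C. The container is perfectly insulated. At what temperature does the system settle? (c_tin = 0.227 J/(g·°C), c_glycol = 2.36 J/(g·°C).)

T_f ≈ 12.0 °C

Heat gained plus heat lost sum to zero:
398·0.227·(T − 164) + 656·2.36·(T − 3.11) = 0
90.35(T − 164) + 1548.2(T − 3.11) = 0
(90.35 + 1548.2) T = 90.35·164 + 1548.2·3.11
T ≈ 11.98 °C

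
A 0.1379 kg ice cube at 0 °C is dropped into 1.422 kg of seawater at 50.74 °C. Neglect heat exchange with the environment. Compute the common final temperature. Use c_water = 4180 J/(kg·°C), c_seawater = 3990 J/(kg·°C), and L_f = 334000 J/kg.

T_f ≈ 38.7 °C

Energy balance with sensible and latent terms:
melt ice: 0.1379·334000 = 46059; meltwater 0→T: 0.1379·4180·T = 576.42 T; seawater cools: 1.422·3990·(T − 50.74) = 5673.8(T − 50.74)
6250.2 T = 287888 − 46059 = 241829
T ≈ 38.69 °C (positive, so assuming full melt was valid).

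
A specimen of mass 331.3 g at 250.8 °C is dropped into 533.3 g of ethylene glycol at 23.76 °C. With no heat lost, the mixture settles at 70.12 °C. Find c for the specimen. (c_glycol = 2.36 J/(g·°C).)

c ≈ 0.975 J/(g·°C)

Energy conservation, ΣQ = 0:
331.3·c·(70.12 − 250.8) + 533.3·2.36·(70.12 − 23.76) = 0
-59859 c = -58348
c = -58348/-59859 ≈ 0.9748 J/(g·°C)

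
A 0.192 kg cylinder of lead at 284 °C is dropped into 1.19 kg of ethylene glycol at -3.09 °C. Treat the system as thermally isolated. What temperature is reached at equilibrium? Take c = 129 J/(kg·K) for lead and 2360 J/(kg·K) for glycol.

T_f ≈ -0.6 °C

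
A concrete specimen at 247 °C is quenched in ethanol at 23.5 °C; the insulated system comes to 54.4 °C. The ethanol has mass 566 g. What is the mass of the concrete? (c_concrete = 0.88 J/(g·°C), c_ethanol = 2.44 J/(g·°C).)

|Q_concrete| = |Q_ethanol|:
m·0.88·(247 − 54.4) = 566·2.44·(54.4 − 23.5)
169.49 m = 42674  ⇒  m ≈ 251.8 g

m ≈ 252 g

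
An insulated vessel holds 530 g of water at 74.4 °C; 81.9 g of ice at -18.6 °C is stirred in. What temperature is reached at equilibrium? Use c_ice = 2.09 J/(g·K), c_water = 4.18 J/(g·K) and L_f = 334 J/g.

Energy balance with sensible and latent terms:
warm ice to 0 °C: 81.9×2.09×(0 − (-18.6)) = 3183.8
  melt ice: 81.9×334 = 27355
  warm the meltwater: 342.34 T
  water: 2215.4(T − 74.4)
2557.7 T = 164826 − 30538 = 134287
T ≈ 52.50 °C. Since T > 0 °C, the all-ice-melts assumption holds.

T_f ≈ 52.5 °C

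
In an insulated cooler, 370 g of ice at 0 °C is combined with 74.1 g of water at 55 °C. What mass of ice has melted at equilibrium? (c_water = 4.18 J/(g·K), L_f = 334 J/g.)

Cooling the water to 0 °C releases 74.1·4.18·55 = 17036 J.
Melting all 370 g of ice would need 370·334 = 123580 J.
That's not enough to melt it all — equilibrium is at 0 °C with ice remaining.
m_melted·334 = 17036  ⇒  m_melted ≈ 51 g.

m_melted ≈ 51 g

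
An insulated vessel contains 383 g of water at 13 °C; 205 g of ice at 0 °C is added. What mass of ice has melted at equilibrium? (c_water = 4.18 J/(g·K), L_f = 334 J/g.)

m_melted ≈ 62.3 g

Water can give up m c ΔT = 383·4.18·13 = 20812 J before reaching 0 °C.
Fully melting the ice requires m_ice L_f = 205·334 = 68470 J.
Since 20812 < 68470 J, not all the ice melts; equilibrium is at 0 °C.
Mass melted = 20812/334 ≈ 62.31 g.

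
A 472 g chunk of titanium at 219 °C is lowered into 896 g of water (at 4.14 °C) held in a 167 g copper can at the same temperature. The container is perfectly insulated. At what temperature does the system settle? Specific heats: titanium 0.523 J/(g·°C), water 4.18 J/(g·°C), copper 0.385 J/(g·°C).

T_f ≈ 17.2 °C

Setting the total heat transfer to zero:
472×0.523×(T − 219) + 896×4.18×(T − 4.14) + 167×0.385×(T − 4.14) = 0
246.86(T − 219) + 3745.3(T − 4.14) + 64.3(T − 4.14) = 0
4056.4 T = 69833
T = 69833 / 4056.4 = 17.2 °C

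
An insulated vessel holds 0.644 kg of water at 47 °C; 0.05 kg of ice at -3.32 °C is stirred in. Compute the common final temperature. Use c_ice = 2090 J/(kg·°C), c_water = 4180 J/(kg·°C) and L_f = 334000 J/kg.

Let T be the final temperature. ΣQ_i = 0:
ice -3.32→0 °C: 0.05·2090·3.32 = 346.94; fusion: m_ice L_f = 0.05·334000 = 16700; meltwater 0→T: 0.05·4180·T = 209 T; water cools: 0.644·4180·(T − 47) = 2691.9(T − 47)
2900.9 T = 126520 − 17047 = 109473
T ≈ 37.74 °C. Since T > 0 °C, the all-ice-melts assumption holds.

T_f ≈ 37.7 °C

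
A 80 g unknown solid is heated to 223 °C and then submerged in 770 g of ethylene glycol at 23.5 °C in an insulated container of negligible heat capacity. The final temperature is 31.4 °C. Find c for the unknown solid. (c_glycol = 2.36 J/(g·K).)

c ≈ 0.937 J/(g·K)

m_s c (T_s − T_f) = m_glycol c_glycol (T_f − T_0):
80·c·(223 − 31.4) = 770·2.36·(31.4 − 23.5)
15328 c = 14356  ⇒  c ≈ 0.9366 J/(g·K)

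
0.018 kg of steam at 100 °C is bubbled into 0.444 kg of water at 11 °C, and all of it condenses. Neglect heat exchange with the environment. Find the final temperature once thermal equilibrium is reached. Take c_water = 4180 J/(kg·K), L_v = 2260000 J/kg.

Sum of m c ΔT and latent-heat terms is zero:
condense steam: −0.018×2260000 = −40680
  condensed water 100 °C→T: 75.24(T − 100)
  water warms: 0.444×4180×(T − 11) = 1855.9(T − 11)
1931.2 T = 40680 + 7524 + 20415 = 68619
T ≈ 35.53 °C, under the boiling point, so the assumption holds.

T_f ≈ 35.5 °C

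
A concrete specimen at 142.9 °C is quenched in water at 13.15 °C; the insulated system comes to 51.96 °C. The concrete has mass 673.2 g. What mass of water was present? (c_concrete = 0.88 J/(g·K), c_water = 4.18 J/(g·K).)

Net heat exchanged in the isolated system is zero:
673.2×0.88×(51.96 − 142.9) + m×4.18×(51.96 − 13.15) = 0
162.23 m = 53874
m = 53874/162.23 ≈ 332.1 g

m ≈ 332 g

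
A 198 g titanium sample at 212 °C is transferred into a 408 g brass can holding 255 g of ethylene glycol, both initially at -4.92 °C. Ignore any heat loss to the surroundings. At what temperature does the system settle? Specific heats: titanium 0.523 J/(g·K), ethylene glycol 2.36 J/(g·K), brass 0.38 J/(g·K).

Let T be the final temperature. ΣQ_i = 0:
198×0.523×(T − 212) + 255×2.36×(T − (-4.92)) + 408×0.38×(T − (-4.92)) = 0
860.39 T = 18230
T ≈ 21.19 °C

T_f ≈ 21.2 °C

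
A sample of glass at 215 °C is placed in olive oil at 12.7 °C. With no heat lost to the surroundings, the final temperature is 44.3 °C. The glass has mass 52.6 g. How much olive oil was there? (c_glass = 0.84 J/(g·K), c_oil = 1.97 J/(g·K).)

Heat lost by the glass = heat gained by the oil:
52.6·0.84·(215 − 44.3) = m·1.97·(44.3 − 12.7)
62.25 m = 7542.2  ⇒  m ≈ 121.2 g

m ≈ 121 g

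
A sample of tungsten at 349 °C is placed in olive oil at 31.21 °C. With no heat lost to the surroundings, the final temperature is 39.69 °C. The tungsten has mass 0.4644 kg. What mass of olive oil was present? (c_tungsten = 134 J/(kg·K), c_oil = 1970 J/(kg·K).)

Heat lost by the tungsten = heat gained by the oil:
0.4644·134·(349 − 39.69) = m·1970·(39.69 − 31.21)
16706 m = 19248  ⇒  m ≈ 1.152 kg

m ≈ 1.15 kg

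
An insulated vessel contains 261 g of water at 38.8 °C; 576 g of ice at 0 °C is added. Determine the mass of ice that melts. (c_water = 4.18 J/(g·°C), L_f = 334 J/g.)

Heat available from the water dropping to 0 °C: 261×4.18×38.8 = 42330 J.
Melting all 576 g of ice would need 576×334 = 192384 J.
Since 42330 < 192384 J, not all the ice melts; equilibrium is at 0 °C.
m_melted×334 = 42330  ⇒  m_melted ≈ 126.7 g.

m_melted ≈ 127 g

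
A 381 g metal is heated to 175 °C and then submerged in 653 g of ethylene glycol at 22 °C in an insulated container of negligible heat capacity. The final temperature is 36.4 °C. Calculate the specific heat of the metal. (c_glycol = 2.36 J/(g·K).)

Energy conservation, ΣQ = 0:
381×c×(36.4 − 175) + 653×2.36×(36.4 − 22) = 0
-52807 c = -22192
c = -22192/-52807 ≈ 0.4202 J/(g·K)

c ≈ 0.42 J/(g·K)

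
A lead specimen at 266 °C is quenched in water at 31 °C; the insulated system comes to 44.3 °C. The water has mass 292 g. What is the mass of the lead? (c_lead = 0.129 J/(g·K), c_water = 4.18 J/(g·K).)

m ≈ 568 g

|Q_lead| = |Q_water|:
m·0.129·(266 − 44.3) = 292·4.18·(44.3 − 31)
28.6 m = 16233  ⇒  m ≈ 567.6 g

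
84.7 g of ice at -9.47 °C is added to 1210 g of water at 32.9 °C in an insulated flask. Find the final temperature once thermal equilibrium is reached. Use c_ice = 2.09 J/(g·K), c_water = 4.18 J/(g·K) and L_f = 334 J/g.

T_f ≈ 25.2 °C

Taking heat into each body as positive, Σ m c ΔT = 0:
warm ice to 0 °C: 84.7×2.09×(0 − (-9.47)) = 1676.4
  melt ice: 84.7×334 = 28290
  meltwater 0→T: 84.7×4.18×T = 354.05 T
  water: 5057.8(T − 32.9)
5411.8 T = 166402 − 29966 = 136435
T ≈ 25.21 °C (positive, so assuming full melt was valid).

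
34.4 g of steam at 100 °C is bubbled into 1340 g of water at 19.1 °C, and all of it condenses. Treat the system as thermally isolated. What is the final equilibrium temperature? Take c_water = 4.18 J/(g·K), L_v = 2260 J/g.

Net heat exchanged in the isolated system is zero:
steam→water at 100 °C releases m L_v = 34.4×2260 = 77744
  condensate cools 100→T: 34.4×4.18×(T − 100) = 143.79(T − 100)
  water warms: 1340×4.18×(T − 19.1) = 5601.2(T − 19.1)
5745 T = 77744 + 14379 + 106983 = 199106
T ≈ 34.66 °C (< 100 °C, so full condensation is consistent).

T_f ≈ 34.7 °C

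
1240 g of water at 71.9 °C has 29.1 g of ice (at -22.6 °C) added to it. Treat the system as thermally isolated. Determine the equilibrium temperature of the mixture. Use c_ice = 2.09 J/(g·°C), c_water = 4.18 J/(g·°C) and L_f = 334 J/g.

T_f ≈ 68.2 °C

Sum of m c ΔT and latent-heat terms is zero:
warm ice to 0 °C: 29.1×2.09×(0 − (-22.6)) = 1374.5; latent heat to melt: 29.1×334 = 9719.4; warm the meltwater: 121.64 T; water cools: 1240×4.18×(T − 71.9) = 5183.2(T − 71.9)
5304.8 T = 372672 − 11094 = 361578
T ≈ 68.16 °C (positive, so assuming full melt was valid).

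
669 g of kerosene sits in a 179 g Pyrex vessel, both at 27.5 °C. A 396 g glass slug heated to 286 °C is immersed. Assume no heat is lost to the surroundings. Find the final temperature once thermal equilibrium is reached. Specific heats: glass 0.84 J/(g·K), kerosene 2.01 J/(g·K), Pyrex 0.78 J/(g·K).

Taking heat into each body as positive, Σ m c ΔT = 0:
396*0.84*(T − 286) + 669*2.01*(T − 27.5) + 179*0.78*(T − 27.5) = 0
332.64(T − 286) + 1344.7(T − 27.5) + 139.62(T − 27.5) = 0
1816.9 T = 135954
T ≈ 74.83 °C

T_f ≈ 74.8 °C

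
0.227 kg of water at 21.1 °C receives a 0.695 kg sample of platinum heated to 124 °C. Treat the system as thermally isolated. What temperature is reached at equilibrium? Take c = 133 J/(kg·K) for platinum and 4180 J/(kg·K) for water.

Energy conservation, ΣQ = 0:
0.695·133·(T − 124) + 0.227·4180·(T − 21.1) = 0
(92.43 + 948.86) T = 92.43·124 + 948.86·21.1
T = 31483/1041.3 ≈ 30.23 °C

T_f ≈ 30.2 °C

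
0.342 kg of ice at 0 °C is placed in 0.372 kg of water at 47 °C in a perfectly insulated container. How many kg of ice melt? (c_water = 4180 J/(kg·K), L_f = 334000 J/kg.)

m_melted ≈ 0.219 kg

Cooling the water to 0 °C releases 0.372·4180·47 = 73083 J.
To melt every bit of ice: 0.342·334000 = 114228 J.
73083 J < 114228 J, so only part of the ice melts and the system sits at 0 °C.
m_melt = 73083 / L_f = 0.2188 kg.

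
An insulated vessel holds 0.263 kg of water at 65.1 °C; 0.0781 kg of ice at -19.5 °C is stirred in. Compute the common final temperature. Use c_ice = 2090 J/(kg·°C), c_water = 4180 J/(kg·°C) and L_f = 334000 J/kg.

T_f ≈ 29.7 °C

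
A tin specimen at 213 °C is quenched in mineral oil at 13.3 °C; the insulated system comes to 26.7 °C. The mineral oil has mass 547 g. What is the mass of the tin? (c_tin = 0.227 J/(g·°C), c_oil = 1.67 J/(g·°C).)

m ≈ 289 g

Heat lost by the tin = heat gained by the oil:
m×0.227×(213 − 26.7) = 547×1.67×(26.7 − 13.3)
42.29 m = 12241  ⇒  m ≈ 289.4 g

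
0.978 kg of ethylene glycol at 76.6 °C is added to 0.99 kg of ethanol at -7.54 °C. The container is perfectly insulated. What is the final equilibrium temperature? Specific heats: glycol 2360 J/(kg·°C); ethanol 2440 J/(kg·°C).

T_f ≈ 33.6 °C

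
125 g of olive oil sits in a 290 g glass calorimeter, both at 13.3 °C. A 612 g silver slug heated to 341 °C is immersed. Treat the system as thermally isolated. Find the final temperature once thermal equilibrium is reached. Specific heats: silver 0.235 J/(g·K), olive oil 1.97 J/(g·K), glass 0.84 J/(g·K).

T_f ≈ 87.7 °C

Energy conservation, ΣQ = 0:
612×0.235×(T − 341) + 125×1.97×(T − 13.3) + 290×0.84×(T − 13.3) = 0
633.67 T = 55558
T = 55558 / 633.67 = 87.7 °C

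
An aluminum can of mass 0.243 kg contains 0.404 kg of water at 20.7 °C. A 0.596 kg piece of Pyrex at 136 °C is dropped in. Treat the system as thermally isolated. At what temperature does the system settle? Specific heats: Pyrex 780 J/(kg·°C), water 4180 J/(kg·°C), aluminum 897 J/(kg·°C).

Taking heat into each body as positive, Σ m c ΔT = 0:
0.596×780×(T − 136) + 0.404×4180×(T − 20.7) + 0.243×897×(T − 20.7) = 0
464.88(T − 136) + 1688.7(T − 20.7) + 217.97(T − 20.7) = 0
(464.88 + 1688.7 + 217.97) T = 464.88×136 + 1688.7×20.7 + 217.97×20.7
T = 102692 / 2371.6 = 43.3 °C

T_f ≈ 43.3 °C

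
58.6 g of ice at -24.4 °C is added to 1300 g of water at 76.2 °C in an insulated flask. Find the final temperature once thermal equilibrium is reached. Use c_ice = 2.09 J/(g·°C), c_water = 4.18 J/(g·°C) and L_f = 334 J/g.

T_f ≈ 68.9 °C

Energy balance with sensible and latent terms:
ice -24.4→0 °C: 58.6·2.09·24.4 = 2988.4; melt ice: 58.6·334 = 19572; meltwater 0→T: 58.6·4.18·T = 244.95 T; water: 5434(T − 76.2)
5678.9 T = 414071 − 22561 = 391510
T ≈ 68.94 °C. Since T > 0 °C, the all-ice-melts assumption holds.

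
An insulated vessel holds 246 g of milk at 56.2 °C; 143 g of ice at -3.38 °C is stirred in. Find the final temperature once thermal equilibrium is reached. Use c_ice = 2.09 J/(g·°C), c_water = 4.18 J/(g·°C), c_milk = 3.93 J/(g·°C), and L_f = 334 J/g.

T_f ≈ 3.6 °C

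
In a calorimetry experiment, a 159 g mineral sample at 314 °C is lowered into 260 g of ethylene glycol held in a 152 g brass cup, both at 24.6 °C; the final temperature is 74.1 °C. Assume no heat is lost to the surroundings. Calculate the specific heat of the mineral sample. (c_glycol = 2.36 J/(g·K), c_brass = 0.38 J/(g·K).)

Conservation of energy gives ΣQ = 0:
159·c·(74.1 − 314) + 260·2.36·(74.1 − 24.6) + 152·0.38·(74.1 − 24.6) = 0
-38144 c = -33232
c = -33232/-38144 ≈ 0.8712 J/(g·K)

c ≈ 0.871 J/(g·K)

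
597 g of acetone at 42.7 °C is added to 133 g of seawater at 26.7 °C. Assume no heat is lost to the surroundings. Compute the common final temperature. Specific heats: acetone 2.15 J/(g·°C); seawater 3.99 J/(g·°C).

T_f ≈ 38.0 °C

Let T be the final temperature. ΣQ_i = 0:
597*2.15*(T − 42.7) + 133*3.99*(T − 26.7) = 0
1283.5(T − 42.7) + 530.67(T − 26.7) = 0
1814.2 T = 68976
T = 68976 / 1814.2 = 38 °C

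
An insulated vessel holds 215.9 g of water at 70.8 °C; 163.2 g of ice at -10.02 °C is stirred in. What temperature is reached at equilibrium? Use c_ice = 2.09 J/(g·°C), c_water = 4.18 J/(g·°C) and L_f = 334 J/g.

T_f ≈ 3.8 °C

Conservation of energy gives ΣQ = 0:
ice -10.02→0 °C: 163.2·2.09·10.02 = 3417.7
  fusion: m_ice L_f = 163.2·334 = 54509
  warm the meltwater: 682.18 T
  water: 902.46(T − 70.8)
1584.6 T = 63894 − 57927 = 5967.8
T ≈ 3.77 °C. Since T > 0 °C, the all-ice-melts assumption holds.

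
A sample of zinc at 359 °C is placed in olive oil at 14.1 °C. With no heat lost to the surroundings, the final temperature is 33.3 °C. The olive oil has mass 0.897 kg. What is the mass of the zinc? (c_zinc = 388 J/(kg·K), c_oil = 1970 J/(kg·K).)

Conservation of energy gives ΣQ = 0:
m×388×(33.3 − 359) + 0.897×1970×(33.3 − 14.1) = 0
-126372 m = -33928
m = -33928/-126372 ≈ 0.2685 kg

m ≈ 0.268 kg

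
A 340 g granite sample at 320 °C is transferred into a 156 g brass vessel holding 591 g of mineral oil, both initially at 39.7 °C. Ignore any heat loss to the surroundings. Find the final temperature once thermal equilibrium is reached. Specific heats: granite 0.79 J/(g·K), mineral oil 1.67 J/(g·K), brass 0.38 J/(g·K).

Heat gained plus heat lost sum to zero:
340·0.79·(T − 320) + 591·1.67·(T − 39.7) + 156·0.38·(T − 39.7) = 0
1314.8 T = 127488
T = 127488 / 1314.8 = 97 °C

T_f ≈ 97.0 °C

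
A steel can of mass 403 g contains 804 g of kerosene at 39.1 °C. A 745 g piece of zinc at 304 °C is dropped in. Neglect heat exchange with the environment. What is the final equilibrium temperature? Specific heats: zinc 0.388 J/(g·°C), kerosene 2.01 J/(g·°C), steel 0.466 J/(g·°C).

T_f ≈ 75.7 °C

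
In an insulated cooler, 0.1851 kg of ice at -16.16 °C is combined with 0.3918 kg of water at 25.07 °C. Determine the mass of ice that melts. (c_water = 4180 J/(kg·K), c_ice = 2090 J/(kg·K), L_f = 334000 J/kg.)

m_melted ≈ 0.104 kg

Heat available from the water dropping to 0 °C: 0.3918×4180×25.07 = 41058 J.
Of that, 0.1851×2090×16.16 = 6251.6 J goes to bring the ice to 0 °C, leaving 34806 J.
Melting all 0.1851 kg of ice would need 0.1851×334000 = 61823 J.
34806 J < 61823 J, so only part of the ice melts and the system sits at 0 °C.
Mass melted = 34806/334000 ≈ 0.1042 kg.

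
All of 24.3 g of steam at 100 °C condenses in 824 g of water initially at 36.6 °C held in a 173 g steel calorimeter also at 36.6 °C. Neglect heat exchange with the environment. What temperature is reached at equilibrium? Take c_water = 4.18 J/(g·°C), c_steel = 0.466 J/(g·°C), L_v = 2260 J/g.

T_f ≈ 53.5 °C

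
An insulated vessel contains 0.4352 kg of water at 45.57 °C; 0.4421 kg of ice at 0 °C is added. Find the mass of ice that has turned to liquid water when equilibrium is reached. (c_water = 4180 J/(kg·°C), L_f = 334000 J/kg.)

m_melted ≈ 0.248 kg

Water can give up m c ΔT = 0.4352·4180·45.57 = 82898 J before reaching 0 °C.
Fully melting the ice requires m_ice L_f = 0.4421·334000 = 147661 J.
Since 82898 < 147661 J, not all the ice melts; equilibrium is at 0 °C.
m_melt = 82898 / L_f = 0.2482 kg.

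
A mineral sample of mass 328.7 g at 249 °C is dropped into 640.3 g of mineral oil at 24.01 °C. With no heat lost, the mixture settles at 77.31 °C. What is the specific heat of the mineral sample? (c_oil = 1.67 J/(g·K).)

Conservation of energy gives ΣQ = 0:
328.7×c×(77.31 − 249) + 640.3×1.67×(77.31 − 24.01) = 0
-56435 c = -56994
c = -56994/-56435 ≈ 1.01 J/(g·K)

c ≈ 1.01 J/(g·K)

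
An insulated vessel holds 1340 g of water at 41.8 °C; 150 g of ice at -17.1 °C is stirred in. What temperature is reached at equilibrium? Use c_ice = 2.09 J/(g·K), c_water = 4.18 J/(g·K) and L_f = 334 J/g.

T_f ≈ 28.7 °C

Net heat exchanged in the isolated system is zero:
warm ice to 0 °C: 150×2.09×(0 − (-17.1)) = 5360.9
  latent heat to melt: 150×334 = 50100
  warm the meltwater: 627 T
  water cools: 1340×4.18×(T − 41.8) = 5601.2(T − 41.8)
6228.2 T = 234130 − 55461 = 178669
T ≈ 28.69 °C (positive, so assuming full melt was valid).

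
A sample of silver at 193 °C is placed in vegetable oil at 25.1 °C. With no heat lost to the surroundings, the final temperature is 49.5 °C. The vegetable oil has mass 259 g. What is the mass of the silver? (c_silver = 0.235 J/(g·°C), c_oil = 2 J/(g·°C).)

Taking heat into each body as positive, Σ m c ΔT = 0:
m·0.235·(49.5 − 193) + 259·2·(49.5 − 25.1) = 0
-33.72 m = -12639
m = -12639/-33.72 ≈ 374.8 g

m ≈ 375 g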